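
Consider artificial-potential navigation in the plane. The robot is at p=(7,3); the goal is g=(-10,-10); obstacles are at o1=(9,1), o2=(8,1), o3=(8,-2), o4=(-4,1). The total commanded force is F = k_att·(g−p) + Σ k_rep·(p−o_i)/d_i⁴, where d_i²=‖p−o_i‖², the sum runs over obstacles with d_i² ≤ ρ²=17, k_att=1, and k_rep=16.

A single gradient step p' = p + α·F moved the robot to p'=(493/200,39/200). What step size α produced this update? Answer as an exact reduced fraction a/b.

α = 1/4

F_att = 1·(g−p) = 1·(-17,-13) = (-17.0000,-13.0000)
o1: d²=8 ≤ ρ²=17; F_rep = 16·(-2,2)/8² = (-0.5000,0.5000)
o2: d²=5 ≤ ρ²=17; F_rep = 16·(-1,2)/5² = (-0.6400,1.2800)
o3: d²=26 > ρ²=17 → inactive
o4: d²=125 > ρ²=17 → inactive
F = F_att + ΣF_rep = (-18.1400,-11.2200)
Δp = p'−p = (-4.5350,-2.8050); α = Δx/Fx = (-907/200) / (-907/50) = 1/4
check: Δy/Fy = (-561/200) / (-561/50) = 1/4 ✓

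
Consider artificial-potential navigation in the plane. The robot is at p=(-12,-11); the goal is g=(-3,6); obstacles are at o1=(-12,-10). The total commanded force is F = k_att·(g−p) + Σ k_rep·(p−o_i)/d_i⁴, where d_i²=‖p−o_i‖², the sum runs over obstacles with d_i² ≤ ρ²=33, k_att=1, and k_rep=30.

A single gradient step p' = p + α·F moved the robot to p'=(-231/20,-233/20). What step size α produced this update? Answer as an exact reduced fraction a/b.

α = 1/20

F_att = 1·(g−p) = 1·(9,17) = (9.0000,17.0000)
o1: d²=1 ≤ ρ²=33; F_rep = 30·(0,-1)/1² = (0.0000,-30.0000)
F = F_att + ΣF_rep = (9.0000,-13.0000)
Δp = p'−p = (0.4500,-0.6500); α = Δx/Fx = (9/20) / (9) = 1/20
check: Δy/Fy = (-13/20) / (-13) = 1/20 ✓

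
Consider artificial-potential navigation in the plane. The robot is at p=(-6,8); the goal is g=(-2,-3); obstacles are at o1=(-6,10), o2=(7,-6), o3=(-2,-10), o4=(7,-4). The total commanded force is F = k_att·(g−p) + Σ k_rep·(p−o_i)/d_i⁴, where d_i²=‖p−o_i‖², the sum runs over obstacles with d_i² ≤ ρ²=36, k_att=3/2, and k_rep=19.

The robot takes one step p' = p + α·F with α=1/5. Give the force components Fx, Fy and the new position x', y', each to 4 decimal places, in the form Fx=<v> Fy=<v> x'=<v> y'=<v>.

F_att = 3/2·(g−p) = 3/2·(4,-11) = (6.0000,-16.5000)
o1: d²=4 ≤ ρ²=36; F_rep = 19·(0,-2)/4² = (0.0000,-2.3750)
o2: d²=365 > ρ²=36 → inactive
o3: d²=340 > ρ²=36 → inactive
o4: d²=313 > ρ²=36 → inactive
F = F_att + ΣF_rep = (6.0000,-18.8750)
p' = p + 1/5·F = (-4.8000,4.2250)

Fx=6.0000 Fy=-18.8750 x'=-4.8000 y'=4.2250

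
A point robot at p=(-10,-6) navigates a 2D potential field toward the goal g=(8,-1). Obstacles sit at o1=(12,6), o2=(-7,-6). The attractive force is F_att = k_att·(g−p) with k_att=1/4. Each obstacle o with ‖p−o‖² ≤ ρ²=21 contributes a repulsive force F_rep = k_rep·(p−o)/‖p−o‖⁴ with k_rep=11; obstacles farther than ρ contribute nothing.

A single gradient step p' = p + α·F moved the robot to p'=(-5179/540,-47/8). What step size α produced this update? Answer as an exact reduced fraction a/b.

F_att = 1/4·(g−p) = 1/4·(18,5) = (4.5000,1.2500)
o1: d²=628 > ρ²=21 → inactive
o2: d²=9 ≤ ρ²=21; F_rep = 11·(-3,0)/9² = (-0.4074,0.0000)
F = F_att + ΣF_rep = (4.0926,1.2500)
Δp = p'−p = (0.4093,0.1250); α = Δx/Fx = (221/540) / (221/54) = 1/10
check: Δy/Fy = (1/8) / (5/4) = 1/10 ✓

α = 1/10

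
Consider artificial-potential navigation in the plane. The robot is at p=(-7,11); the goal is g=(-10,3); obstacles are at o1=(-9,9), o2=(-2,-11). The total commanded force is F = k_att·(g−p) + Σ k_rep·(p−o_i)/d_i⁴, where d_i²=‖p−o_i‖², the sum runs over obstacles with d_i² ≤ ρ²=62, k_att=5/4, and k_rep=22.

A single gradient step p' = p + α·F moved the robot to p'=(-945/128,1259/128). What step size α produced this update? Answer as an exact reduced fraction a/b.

α = 1/8

F_att = 5/4·(g−p) = 5/4·(-3,-8) = (-3.7500,-10.0000)
o1: d²=8 ≤ ρ²=62; F_rep = 22·(2,2)/8² = (0.6875,0.6875)
o2: d²=509 > ρ²=62 → inactive
F = F_att + ΣF_rep = (-3.0625,-9.3125)
Δp = p'−p = (-0.3828,-1.1641); α = Δx/Fx = (-49/128) / (-49/16) = 1/8
check: Δy/Fy = (-149/128) / (-149/16) = 1/8 ✓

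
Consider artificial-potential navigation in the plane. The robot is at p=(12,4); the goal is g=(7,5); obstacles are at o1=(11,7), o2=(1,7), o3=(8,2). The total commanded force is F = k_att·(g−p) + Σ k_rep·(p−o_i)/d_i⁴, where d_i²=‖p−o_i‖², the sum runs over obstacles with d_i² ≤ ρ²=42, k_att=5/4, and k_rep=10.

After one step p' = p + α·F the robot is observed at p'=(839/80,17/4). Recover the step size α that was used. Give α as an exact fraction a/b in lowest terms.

F_att = 5/4·(g−p) = 5/4·(-5,1) = (-6.2500,1.2500)
o1: d²=10 ≤ ρ²=42; F_rep = 10·(1,-3)/10² = (0.1000,-0.3000)
o2: d²=130 > ρ²=42 → inactive
o3: d²=20 ≤ ρ²=42; F_rep = 10·(4,2)/20² = (0.1000,0.0500)
F = F_att + ΣF_rep = (-6.0500,1.0000)
Δp = p'−p = (-1.5125,0.2500); α = Δx/Fx = (-121/80) / (-121/20) = 1/4
check: Δy/Fy = (1/4) / (1) = 1/4 ✓

α = 1/4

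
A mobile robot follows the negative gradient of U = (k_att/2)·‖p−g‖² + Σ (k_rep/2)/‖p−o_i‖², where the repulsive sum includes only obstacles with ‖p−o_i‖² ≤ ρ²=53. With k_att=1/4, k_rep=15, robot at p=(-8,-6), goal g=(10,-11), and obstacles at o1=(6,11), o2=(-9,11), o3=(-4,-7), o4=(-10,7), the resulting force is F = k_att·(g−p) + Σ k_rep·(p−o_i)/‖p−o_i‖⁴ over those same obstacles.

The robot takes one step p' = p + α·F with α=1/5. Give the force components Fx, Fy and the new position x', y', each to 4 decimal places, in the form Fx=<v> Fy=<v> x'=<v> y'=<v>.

F_att = 1/4·(g−p) = 1/4·(18,-5) = (4.5000,-1.2500)
o1: d²=485 > ρ²=53 → inactive
o2: d²=290 > ρ²=53 → inactive
o3: d²=17 ≤ ρ²=53; F_rep = 15·(-4,1)/17² = (-0.2076,0.0519)
o4: d²=173 > ρ²=53 → inactive
F = F_att + ΣF_rep = (4.2924,-1.1981)
p' = p + 1/5·F = (-7.1415,-6.2396)

Fx=4.2924 Fy=-1.1981 x'=-7.1415 y'=-6.2396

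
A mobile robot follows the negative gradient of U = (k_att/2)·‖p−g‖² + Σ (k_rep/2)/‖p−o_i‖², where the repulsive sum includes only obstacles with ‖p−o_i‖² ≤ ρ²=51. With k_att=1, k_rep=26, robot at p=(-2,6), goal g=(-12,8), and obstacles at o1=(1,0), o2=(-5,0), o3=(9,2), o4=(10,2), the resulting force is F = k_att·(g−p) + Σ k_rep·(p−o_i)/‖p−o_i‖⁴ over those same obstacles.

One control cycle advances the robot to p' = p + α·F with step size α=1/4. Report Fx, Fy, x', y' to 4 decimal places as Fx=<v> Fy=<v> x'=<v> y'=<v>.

Fx=-10.0000 Fy=2.1541 x'=-4.5000 y'=6.5385

F_att = 1·(g−p) = 1·(-10,2) = (-10.0000,2.0000)
o1: d²=45 ≤ ρ²=51; F_rep = 26·(-3,6)/45² = (-0.0385,0.0770)
o2: d²=45 ≤ ρ²=51; F_rep = 26·(3,6)/45² = (0.0385,0.0770)
o3: d²=137 > ρ²=51 → inactive
o4: d²=160 > ρ²=51 → inactive
F = F_att + ΣF_rep = (-10.0000,2.1541)
p' = p + 1/4·F = (-4.5000,6.5385)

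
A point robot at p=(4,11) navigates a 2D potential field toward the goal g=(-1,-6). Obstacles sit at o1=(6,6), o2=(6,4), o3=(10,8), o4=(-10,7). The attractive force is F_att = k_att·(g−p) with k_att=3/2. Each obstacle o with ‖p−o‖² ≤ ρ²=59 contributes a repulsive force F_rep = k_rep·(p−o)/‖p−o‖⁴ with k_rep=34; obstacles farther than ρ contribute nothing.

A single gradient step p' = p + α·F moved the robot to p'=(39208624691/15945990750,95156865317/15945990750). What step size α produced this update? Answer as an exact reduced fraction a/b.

α = 1/5

F_att = 3/2·(g−p) = 3/2·(-5,-17) = (-7.5000,-25.5000)
o1: d²=29 ≤ ρ²=59; F_rep = 34·(-2,5)/29² = (-0.0809,0.2021)
o2: d²=53 ≤ ρ²=59; F_rep = 34·(-2,7)/53² = (-0.0242,0.0847)
o3: d²=45 ≤ ρ²=59; F_rep = 34·(-6,3)/45² = (-0.1007,0.0504)
o4: d²=212 > ρ²=59 → inactive
F = F_att + ΣF_rep = (-7.7058,-25.1628)
Δp = p'−p = (-1.5412,-5.0326); α = Δx/Fx = (-24575338309/15945990750) / (-24575338309/3189198150) = 1/5
check: Δy/Fy = (-80249032933/15945990750) / (-80249032933/3189198150) = 1/5 ✓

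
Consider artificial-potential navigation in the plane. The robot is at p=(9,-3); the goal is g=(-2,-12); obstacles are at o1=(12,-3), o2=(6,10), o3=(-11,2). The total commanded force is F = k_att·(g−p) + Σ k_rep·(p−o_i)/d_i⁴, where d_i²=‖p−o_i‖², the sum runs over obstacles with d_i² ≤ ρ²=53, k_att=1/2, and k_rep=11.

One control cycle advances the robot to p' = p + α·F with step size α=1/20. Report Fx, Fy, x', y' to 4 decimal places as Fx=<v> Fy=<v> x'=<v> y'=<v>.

F_att = 1/2·(g−p) = 1/2·(-11,-9) = (-5.5000,-4.5000)
o1: d²=9 ≤ ρ²=53; F_rep = 11·(-3,0)/9² = (-0.4074,0.0000)
o2: d²=178 > ρ²=53 → inactive
o3: d²=425 > ρ²=53 → inactive
F = F_att + ΣF_rep = (-5.9074,-4.5000)
p' = p + 1/20·F = (8.7046,-3.2250)

Fx=-5.9074 Fy=-4.5000 x'=8.7046 y'=-3.2250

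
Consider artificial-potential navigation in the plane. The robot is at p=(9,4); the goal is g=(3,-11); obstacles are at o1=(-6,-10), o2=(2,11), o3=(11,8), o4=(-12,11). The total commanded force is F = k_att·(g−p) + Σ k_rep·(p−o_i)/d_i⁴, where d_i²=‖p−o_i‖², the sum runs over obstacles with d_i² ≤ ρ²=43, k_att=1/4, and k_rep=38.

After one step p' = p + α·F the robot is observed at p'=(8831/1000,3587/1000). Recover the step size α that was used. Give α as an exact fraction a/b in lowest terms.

α = 1/10

F_att = 1/4·(g−p) = 1/4·(-6,-15) = (-1.5000,-3.7500)
o1: d²=421 > ρ²=43 → inactive
o2: d²=98 > ρ²=43 → inactive
o3: d²=20 ≤ ρ²=43; F_rep = 38·(-2,-4)/20² = (-0.1900,-0.3800)
o4: d²=490 > ρ²=43 → inactive
F = F_att + ΣF_rep = (-1.6900,-4.1300)
Δp = p'−p = (-0.1690,-0.4130); α = Δx/Fx = (-169/1000) / (-169/100) = 1/10
check: Δy/Fy = (-413/1000) / (-413/100) = 1/10 ✓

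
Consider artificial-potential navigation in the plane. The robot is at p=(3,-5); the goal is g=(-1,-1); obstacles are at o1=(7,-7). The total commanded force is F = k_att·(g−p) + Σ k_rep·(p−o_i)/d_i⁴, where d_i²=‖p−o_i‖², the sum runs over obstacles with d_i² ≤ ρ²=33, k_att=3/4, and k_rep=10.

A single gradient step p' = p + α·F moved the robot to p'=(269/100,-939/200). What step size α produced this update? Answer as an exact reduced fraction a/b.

F_att = 3/4·(g−p) = 3/4·(-4,4) = (-3.0000,3.0000)
o1: d²=20 ≤ ρ²=33; F_rep = 10·(-4,2)/20² = (-0.1000,0.0500)
F = F_att + ΣF_rep = (-3.1000,3.0500)
Δp = p'−p = (-0.3100,0.3050); α = Δx/Fx = (-31/100) / (-31/10) = 1/10
check: Δy/Fy = (61/200) / (61/20) = 1/10 ✓

α = 1/10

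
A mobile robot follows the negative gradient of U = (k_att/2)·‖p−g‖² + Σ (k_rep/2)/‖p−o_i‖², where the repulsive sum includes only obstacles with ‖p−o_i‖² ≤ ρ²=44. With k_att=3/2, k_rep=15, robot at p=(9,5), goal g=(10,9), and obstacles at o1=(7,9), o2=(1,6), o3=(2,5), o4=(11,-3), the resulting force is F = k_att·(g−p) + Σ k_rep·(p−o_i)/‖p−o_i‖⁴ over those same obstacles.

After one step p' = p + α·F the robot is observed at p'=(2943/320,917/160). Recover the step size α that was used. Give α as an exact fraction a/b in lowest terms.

α = 1/8

F_att = 3/2·(g−p) = 3/2·(1,4) = (1.5000,6.0000)
o1: d²=20 ≤ ρ²=44; F_rep = 15·(2,-4)/20² = (0.0750,-0.1500)
o2: d²=65 > ρ²=44 → inactive
o3: d²=49 > ρ²=44 → inactive
o4: d²=68 > ρ²=44 → inactive
F = F_att + ΣF_rep = (1.5750,5.8500)
Δp = p'−p = (0.1969,0.7312); α = Δx/Fx = (63/320) / (63/40) = 1/8
check: Δy/Fy = (117/160) / (117/20) = 1/8 ✓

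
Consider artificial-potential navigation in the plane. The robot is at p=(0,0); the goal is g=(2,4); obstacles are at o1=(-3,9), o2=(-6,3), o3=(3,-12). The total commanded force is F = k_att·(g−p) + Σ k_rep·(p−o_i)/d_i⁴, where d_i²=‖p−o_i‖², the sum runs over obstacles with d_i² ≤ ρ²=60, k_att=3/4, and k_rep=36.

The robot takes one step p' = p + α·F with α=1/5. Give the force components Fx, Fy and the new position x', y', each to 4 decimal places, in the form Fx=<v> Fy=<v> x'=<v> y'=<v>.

F_att = 3/4·(g−p) = 3/4·(2,4) = (1.5000,3.0000)
o1: d²=90 > ρ²=60 → inactive
o2: d²=45 ≤ ρ²=60; F_rep = 36·(6,-3)/45² = (0.1067,-0.0533)
o3: d²=153 > ρ²=60 → inactive
F = F_att + ΣF_rep = (1.6067,2.9467)
p' = p + 1/5·F = (0.3213,0.5893)

Fx=1.6067 Fy=2.9467 x'=0.3213 y'=0.5893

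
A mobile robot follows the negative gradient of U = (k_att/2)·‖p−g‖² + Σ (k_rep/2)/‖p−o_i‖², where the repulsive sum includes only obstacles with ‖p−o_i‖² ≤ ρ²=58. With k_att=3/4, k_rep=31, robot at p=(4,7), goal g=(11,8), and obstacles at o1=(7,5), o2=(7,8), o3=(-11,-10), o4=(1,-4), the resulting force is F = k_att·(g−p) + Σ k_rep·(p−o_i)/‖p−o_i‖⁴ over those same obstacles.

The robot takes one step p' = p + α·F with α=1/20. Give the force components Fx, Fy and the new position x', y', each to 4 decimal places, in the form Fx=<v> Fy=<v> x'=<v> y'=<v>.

F_att = 3/4·(g−p) = 3/4·(7,1) = (5.2500,0.7500)
o1: d²=13 ≤ ρ²=58; F_rep = 31·(-3,2)/13² = (-0.5503,0.3669)
o2: d²=10 ≤ ρ²=58; F_rep = 31·(-3,-1)/10² = (-0.9300,-0.3100)
o3: d²=514 > ρ²=58 → inactive
o4: d²=130 > ρ²=58 → inactive
F = F_att + ΣF_rep = (3.7697,0.8069)
p' = p + 1/20·F = (4.1885,7.0403)

Fx=3.7697 Fy=0.8069 x'=4.1885 y'=7.0403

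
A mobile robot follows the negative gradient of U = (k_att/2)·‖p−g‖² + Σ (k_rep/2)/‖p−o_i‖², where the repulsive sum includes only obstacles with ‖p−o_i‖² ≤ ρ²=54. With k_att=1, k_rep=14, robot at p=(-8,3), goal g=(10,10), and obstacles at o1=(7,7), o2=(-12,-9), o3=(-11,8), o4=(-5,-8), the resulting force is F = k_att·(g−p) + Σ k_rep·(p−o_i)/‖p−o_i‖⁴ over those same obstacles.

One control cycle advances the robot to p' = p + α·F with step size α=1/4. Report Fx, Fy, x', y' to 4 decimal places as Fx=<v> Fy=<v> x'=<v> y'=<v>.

F_att = 1·(g−p) = 1·(18,7) = (18.0000,7.0000)
o1: d²=241 > ρ²=54 → inactive
o2: d²=160 > ρ²=54 → inactive
o3: d²=34 ≤ ρ²=54; F_rep = 14·(3,-5)/34² = (0.0363,-0.0606)
o4: d²=130 > ρ²=54 → inactive
F = F_att + ΣF_rep = (18.0363,6.9394)
p' = p + 1/4·F = (-3.4909,4.7349)

Fx=18.0363 Fy=6.9394 x'=-3.4909 y'=4.7349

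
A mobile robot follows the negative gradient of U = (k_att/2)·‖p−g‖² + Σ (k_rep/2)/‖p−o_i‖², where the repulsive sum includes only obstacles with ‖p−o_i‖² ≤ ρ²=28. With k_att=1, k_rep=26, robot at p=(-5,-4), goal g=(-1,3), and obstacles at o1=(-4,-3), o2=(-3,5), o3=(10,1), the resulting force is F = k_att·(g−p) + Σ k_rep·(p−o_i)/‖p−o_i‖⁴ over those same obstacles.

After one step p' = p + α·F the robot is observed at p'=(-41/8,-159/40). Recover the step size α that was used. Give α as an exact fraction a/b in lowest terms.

F_att = 1·(g−p) = 1·(4,7) = (4.0000,7.0000)
o1: d²=2 ≤ ρ²=28; F_rep = 26·(-1,-1)/2² = (-6.5000,-6.5000)
o2: d²=85 > ρ²=28 → inactive
o3: d²=250 > ρ²=28 → inactive
F = F_att + ΣF_rep = (-2.5000,0.5000)
Δp = p'−p = (-0.1250,0.0250); α = Δx/Fx = (-1/8) / (-5/2) = 1/20
check: Δy/Fy = (1/40) / (1/2) = 1/20 ✓

α = 1/20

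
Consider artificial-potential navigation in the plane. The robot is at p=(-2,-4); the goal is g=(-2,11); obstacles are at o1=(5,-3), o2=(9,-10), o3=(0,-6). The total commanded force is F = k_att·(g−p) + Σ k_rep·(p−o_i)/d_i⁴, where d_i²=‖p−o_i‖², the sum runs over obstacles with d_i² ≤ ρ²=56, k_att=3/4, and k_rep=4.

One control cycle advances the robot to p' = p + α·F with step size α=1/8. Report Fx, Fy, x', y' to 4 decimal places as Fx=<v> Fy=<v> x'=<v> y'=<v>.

F_att = 3/4·(g−p) = 3/4·(0,15) = (0.0000,11.2500)
o1: d²=50 ≤ ρ²=56; F_rep = 4·(-7,-1)/50² = (-0.0112,-0.0016)
o2: d²=157 > ρ²=56 → inactive
o3: d²=8 ≤ ρ²=56; F_rep = 4·(-2,2)/8² = (-0.1250,0.1250)
F = F_att + ΣF_rep = (-0.1362,11.3734)
p' = p + 1/8·F = (-2.0170,-2.5783)

Fx=-0.1362 Fy=11.3734 x'=-2.0170 y'=-2.5783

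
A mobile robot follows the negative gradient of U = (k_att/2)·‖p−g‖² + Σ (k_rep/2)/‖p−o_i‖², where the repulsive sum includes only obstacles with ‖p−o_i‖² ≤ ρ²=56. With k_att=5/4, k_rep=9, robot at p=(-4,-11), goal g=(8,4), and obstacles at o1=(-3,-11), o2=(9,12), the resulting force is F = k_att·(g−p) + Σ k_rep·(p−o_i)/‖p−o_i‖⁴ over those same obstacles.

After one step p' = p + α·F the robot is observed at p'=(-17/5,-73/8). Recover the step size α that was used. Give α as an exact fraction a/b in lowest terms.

F_att = 5/4·(g−p) = 5/4·(12,15) = (15.0000,18.7500)
o1: d²=1 ≤ ρ²=56; F_rep = 9·(-1,0)/1² = (-9.0000,0.0000)
o2: d²=698 > ρ²=56 → inactive
F = F_att + ΣF_rep = (6.0000,18.7500)
Δp = p'−p = (0.6000,1.8750); α = Δx/Fx = (3/5) / (6) = 1/10
check: Δy/Fy = (15/8) / (75/4) = 1/10 ✓

α = 1/10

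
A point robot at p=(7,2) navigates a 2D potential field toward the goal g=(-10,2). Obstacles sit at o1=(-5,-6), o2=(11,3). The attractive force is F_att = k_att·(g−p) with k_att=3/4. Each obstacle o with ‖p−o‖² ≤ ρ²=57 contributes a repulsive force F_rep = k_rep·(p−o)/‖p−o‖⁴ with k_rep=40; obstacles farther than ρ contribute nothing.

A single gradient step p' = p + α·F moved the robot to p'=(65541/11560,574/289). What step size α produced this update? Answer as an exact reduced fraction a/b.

F_att = 3/4·(g−p) = 3/4·(-17,0) = (-12.7500,0.0000)
o1: d²=208 > ρ²=57 → inactive
o2: d²=17 ≤ ρ²=57; F_rep = 40·(-4,-1)/17² = (-0.5536,-0.1384)
F = F_att + ΣF_rep = (-13.3036,-0.1384)
Δp = p'−p = (-1.3304,-0.0138); α = Δx/Fx = (-15379/11560) / (-15379/1156) = 1/10
check: Δy/Fy = (-4/289) / (-40/289) = 1/10 ✓

α = 1/10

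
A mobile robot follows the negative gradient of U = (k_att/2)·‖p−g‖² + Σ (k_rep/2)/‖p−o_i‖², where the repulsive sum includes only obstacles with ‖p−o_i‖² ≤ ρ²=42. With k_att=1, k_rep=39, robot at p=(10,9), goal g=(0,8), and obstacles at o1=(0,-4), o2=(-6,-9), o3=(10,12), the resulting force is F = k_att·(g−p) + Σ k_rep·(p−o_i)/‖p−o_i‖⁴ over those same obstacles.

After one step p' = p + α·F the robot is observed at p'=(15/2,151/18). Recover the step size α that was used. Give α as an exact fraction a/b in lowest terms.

α = 1/4

F_att = 1·(g−p) = 1·(-10,-1) = (-10.0000,-1.0000)
o1: d²=269 > ρ²=42 → inactive
o2: d²=580 > ρ²=42 → inactive
o3: d²=9 ≤ ρ²=42; F_rep = 39·(0,-3)/9² = (0.0000,-1.4444)
F = F_att + ΣF_rep = (-10.0000,-2.4444)
Δp = p'−p = (-2.5000,-0.6111); α = Δx/Fx = (-5/2) / (-10) = 1/4
check: Δy/Fy = (-11/18) / (-22/9) = 1/4 ✓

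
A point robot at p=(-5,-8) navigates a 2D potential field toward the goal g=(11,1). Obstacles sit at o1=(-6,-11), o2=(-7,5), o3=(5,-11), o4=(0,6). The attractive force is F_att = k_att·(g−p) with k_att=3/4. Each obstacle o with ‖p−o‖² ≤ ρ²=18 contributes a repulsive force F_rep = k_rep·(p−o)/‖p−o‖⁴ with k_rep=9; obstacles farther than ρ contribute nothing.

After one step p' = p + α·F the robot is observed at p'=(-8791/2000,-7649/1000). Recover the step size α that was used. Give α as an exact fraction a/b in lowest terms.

α = 1/20

F_att = 3/4·(g−p) = 3/4·(16,9) = (12.0000,6.7500)
o1: d²=10 ≤ ρ²=18; F_rep = 9·(1,3)/10² = (0.0900,0.2700)
o2: d²=173 > ρ²=18 → inactive
o3: d²=109 > ρ²=18 → inactive
o4: d²=221 > ρ²=18 → inactive
F = F_att + ΣF_rep = (12.0900,7.0200)
Δp = p'−p = (0.6045,0.3510); α = Δx/Fx = (1209/2000) / (1209/100) = 1/20
check: Δy/Fy = (351/1000) / (351/50) = 1/20 ✓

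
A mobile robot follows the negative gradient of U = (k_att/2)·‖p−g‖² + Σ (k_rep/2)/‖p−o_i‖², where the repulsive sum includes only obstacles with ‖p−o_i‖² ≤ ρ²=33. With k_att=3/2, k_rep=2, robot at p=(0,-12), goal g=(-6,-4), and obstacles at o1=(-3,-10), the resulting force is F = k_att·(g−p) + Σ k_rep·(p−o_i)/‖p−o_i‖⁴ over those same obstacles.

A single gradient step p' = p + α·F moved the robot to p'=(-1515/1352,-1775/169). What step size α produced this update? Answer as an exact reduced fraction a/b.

F_att = 3/2·(g−p) = 3/2·(-6,8) = (-9.0000,12.0000)
o1: d²=13 ≤ ρ²=33; F_rep = 2·(3,-2)/13² = (0.0355,-0.0237)
F = F_att + ΣF_rep = (-8.9645,11.9763)
Δp = p'−p = (-1.1206,1.4970); α = Δx/Fx = (-1515/1352) / (-1515/169) = 1/8
check: Δy/Fy = (253/169) / (2024/169) = 1/8 ✓

α = 1/8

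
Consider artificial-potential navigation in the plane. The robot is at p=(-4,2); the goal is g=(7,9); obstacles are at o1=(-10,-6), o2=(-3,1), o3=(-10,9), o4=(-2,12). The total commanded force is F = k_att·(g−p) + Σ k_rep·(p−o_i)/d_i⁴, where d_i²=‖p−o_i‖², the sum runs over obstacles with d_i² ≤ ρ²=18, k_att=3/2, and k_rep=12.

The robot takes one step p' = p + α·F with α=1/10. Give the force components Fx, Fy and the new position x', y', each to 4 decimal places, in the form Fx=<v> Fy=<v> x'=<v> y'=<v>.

Fx=13.5000 Fy=13.5000 x'=-2.6500 y'=3.3500

F_att = 3/2·(g−p) = 3/2·(11,7) = (16.5000,10.5000)
o1: d²=100 > ρ²=18 → inactive
o2: d²=2 ≤ ρ²=18; F_rep = 12·(-1,1)/2² = (-3.0000,3.0000)
o3: d²=85 > ρ²=18 → inactive
o4: d²=104 > ρ²=18 → inactive
F = F_att + ΣF_rep = (13.5000,13.5000)
p' = p + 1/10·F = (-2.6500,3.3500)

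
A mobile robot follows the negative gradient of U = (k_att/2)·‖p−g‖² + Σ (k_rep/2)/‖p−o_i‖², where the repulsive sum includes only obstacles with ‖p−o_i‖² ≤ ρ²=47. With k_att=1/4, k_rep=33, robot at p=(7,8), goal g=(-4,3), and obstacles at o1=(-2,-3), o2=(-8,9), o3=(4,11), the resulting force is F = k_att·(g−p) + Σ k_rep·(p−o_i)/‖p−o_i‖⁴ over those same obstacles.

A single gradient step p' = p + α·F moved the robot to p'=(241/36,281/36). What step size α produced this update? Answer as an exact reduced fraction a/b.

α = 1/8

F_att = 1/4·(g−p) = 1/4·(-11,-5) = (-2.7500,-1.2500)
o1: d²=202 > ρ²=47 → inactive
o2: d²=226 > ρ²=47 → inactive
o3: d²=18 ≤ ρ²=47; F_rep = 33·(3,-3)/18² = (0.3056,-0.3056)
F = F_att + ΣF_rep = (-2.4444,-1.5556)
Δp = p'−p = (-0.3056,-0.1944); α = Δx/Fx = (-11/36) / (-22/9) = 1/8
check: Δy/Fy = (-7/36) / (-14/9) = 1/8 ✓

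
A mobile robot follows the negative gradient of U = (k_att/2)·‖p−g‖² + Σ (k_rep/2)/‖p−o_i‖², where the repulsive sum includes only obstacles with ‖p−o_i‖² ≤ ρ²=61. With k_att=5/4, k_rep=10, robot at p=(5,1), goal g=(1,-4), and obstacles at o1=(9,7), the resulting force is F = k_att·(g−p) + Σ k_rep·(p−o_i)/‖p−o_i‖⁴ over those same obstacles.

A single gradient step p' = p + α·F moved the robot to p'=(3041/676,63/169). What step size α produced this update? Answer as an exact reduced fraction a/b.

F_att = 5/4·(g−p) = 5/4·(-4,-5) = (-5.0000,-6.2500)
o1: d²=52 ≤ ρ²=61; F_rep = 10·(-4,-6)/52² = (-0.0148,-0.0222)
F = F_att + ΣF_rep = (-5.0148,-6.2722)
Δp = p'−p = (-0.5015,-0.6272); α = Δx/Fx = (-339/676) / (-1695/338) = 1/10
check: Δy/Fy = (-106/169) / (-1060/169) = 1/10 ✓

α = 1/10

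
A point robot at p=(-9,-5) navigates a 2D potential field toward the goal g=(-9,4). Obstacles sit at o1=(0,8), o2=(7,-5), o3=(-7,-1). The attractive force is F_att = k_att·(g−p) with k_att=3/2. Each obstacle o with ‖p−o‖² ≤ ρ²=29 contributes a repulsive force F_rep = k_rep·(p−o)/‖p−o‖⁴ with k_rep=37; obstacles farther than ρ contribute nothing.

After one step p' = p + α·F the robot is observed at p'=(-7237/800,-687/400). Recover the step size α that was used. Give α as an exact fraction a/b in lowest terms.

α = 1/4

F_att = 3/2·(g−p) = 3/2·(0,9) = (0.0000,13.5000)
o1: d²=250 > ρ²=29 → inactive
o2: d²=256 > ρ²=29 → inactive
o3: d²=20 ≤ ρ²=29; F_rep = 37·(-2,-4)/20² = (-0.1850,-0.3700)
F = F_att + ΣF_rep = (-0.1850,13.1300)
Δp = p'−p = (-0.0462,3.2825); α = Δx/Fx = (-37/800) / (-37/200) = 1/4
check: Δy/Fy = (1313/400) / (1313/100) = 1/4 ✓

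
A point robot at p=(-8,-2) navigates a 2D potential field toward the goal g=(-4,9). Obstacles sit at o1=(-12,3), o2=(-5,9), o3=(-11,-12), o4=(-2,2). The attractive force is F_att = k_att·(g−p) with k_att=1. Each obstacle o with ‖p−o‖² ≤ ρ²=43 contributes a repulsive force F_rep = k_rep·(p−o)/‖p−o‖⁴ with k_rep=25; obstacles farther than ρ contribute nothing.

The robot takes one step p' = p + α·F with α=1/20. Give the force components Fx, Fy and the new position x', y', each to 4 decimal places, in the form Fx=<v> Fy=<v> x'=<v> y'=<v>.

Fx=4.0595 Fy=10.9256 x'=-7.7970 y'=-1.4537

F_att = 1·(g−p) = 1·(4,11) = (4.0000,11.0000)
o1: d²=41 ≤ ρ²=43; F_rep = 25·(4,-5)/41² = (0.0595,-0.0744)
o2: d²=130 > ρ²=43 → inactive
o3: d²=109 > ρ²=43 → inactive
o4: d²=52 > ρ²=43 → inactive
F = F_att + ΣF_rep = (4.0595,10.9256)
p' = p + 1/20·F = (-7.7970,-1.4537)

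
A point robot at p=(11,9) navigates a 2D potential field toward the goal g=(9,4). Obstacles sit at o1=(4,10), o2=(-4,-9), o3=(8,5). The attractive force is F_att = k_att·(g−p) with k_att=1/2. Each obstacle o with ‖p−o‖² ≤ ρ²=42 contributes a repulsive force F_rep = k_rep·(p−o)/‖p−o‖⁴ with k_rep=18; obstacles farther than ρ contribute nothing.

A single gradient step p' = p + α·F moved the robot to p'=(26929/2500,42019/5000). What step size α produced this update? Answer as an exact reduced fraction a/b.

F_att = 1/2·(g−p) = 1/2·(-2,-5) = (-1.0000,-2.5000)
o1: d²=50 > ρ²=42 → inactive
o2: d²=549 > ρ²=42 → inactive
o3: d²=25 ≤ ρ²=42; F_rep = 18·(3,4)/25² = (0.0864,0.1152)
F = F_att + ΣF_rep = (-0.9136,-2.3848)
Δp = p'−p = (-0.2284,-0.5962); α = Δx/Fx = (-571/2500) / (-571/625) = 1/4
check: Δy/Fy = (-2981/5000) / (-2981/1250) = 1/4 ✓

α = 1/4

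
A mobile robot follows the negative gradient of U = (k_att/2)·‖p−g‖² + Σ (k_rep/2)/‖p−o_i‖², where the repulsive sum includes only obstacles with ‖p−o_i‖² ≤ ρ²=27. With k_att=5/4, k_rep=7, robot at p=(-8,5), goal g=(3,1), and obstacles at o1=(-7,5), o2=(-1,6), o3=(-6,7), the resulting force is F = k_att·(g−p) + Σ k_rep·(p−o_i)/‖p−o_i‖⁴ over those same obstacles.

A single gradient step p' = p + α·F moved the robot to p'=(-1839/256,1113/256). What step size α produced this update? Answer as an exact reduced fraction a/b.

F_att = 5/4·(g−p) = 5/4·(11,-4) = (13.7500,-5.0000)
o1: d²=1 ≤ ρ²=27; F_rep = 7·(-1,0)/1² = (-7.0000,0.0000)
o2: d²=50 > ρ²=27 → inactive
o3: d²=8 ≤ ρ²=27; F_rep = 7·(-2,-2)/8² = (-0.2188,-0.2188)
F = F_att + ΣF_rep = (6.5312,-5.2188)
Δp = p'−p = (0.8164,-0.6523); α = Δx/Fx = (209/256) / (209/32) = 1/8
check: Δy/Fy = (-167/256) / (-167/32) = 1/8 ✓

α = 1/8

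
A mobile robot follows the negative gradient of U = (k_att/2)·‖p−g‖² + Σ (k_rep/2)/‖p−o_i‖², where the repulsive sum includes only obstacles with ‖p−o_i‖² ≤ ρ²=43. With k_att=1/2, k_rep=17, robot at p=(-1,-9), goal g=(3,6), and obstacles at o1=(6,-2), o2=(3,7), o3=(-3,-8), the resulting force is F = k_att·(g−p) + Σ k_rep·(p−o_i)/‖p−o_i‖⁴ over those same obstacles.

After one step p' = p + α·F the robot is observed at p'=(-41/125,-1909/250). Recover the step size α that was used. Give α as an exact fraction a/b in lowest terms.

F_att = 1/2·(g−p) = 1/2·(4,15) = (2.0000,7.5000)
o1: d²=98 > ρ²=43 → inactive
o2: d²=272 > ρ²=43 → inactive
o3: d²=5 ≤ ρ²=43; F_rep = 17·(2,-1)/5² = (1.3600,-0.6800)
F = F_att + ΣF_rep = (3.3600,6.8200)
Δp = p'−p = (0.6720,1.3640); α = Δx/Fx = (84/125) / (84/25) = 1/5
check: Δy/Fy = (341/250) / (341/50) = 1/5 ✓

α = 1/5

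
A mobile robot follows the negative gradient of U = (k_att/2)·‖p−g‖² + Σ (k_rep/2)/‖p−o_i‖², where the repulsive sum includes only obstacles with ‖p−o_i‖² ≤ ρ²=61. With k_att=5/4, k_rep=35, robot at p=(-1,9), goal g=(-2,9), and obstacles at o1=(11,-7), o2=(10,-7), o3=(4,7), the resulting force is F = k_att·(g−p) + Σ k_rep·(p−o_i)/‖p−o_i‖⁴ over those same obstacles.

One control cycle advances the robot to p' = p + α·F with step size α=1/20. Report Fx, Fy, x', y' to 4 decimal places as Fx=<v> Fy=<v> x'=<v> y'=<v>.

F_att = 5/4·(g−p) = 5/4·(-1,0) = (-1.2500,0.0000)
o1: d²=400 > ρ²=61 → inactive
o2: d²=377 > ρ²=61 → inactive
o3: d²=29 ≤ ρ²=61; F_rep = 35·(-5,2)/29² = (-0.2081,0.0832)
F = F_att + ΣF_rep = (-1.4581,0.0832)
p' = p + 1/20·F = (-1.0729,9.0042)

Fx=-1.4581 Fy=0.0832 x'=-1.0729 y'=9.0042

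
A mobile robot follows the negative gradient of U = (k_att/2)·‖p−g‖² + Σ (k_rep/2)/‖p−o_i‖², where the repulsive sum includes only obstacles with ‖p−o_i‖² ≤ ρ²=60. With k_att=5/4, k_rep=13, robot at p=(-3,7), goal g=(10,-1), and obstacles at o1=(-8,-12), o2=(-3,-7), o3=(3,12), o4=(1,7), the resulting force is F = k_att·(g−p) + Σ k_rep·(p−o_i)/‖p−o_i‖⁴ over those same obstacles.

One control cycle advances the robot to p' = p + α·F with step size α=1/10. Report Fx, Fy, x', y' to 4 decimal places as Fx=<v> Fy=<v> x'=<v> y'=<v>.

F_att = 5/4·(g−p) = 5/4·(13,-8) = (16.2500,-10.0000)
o1: d²=386 > ρ²=60 → inactive
o2: d²=196 > ρ²=60 → inactive
o3: d²=61 > ρ²=60 → inactive
o4: d²=16 ≤ ρ²=60; F_rep = 13·(-4,0)/16² = (-0.2031,0.0000)
F = F_att + ΣF_rep = (16.0469,-10.0000)
p' = p + 1/10·F = (-1.3953,6.0000)

Fx=16.0469 Fy=-10.0000 x'=-1.3953 y'=6.0000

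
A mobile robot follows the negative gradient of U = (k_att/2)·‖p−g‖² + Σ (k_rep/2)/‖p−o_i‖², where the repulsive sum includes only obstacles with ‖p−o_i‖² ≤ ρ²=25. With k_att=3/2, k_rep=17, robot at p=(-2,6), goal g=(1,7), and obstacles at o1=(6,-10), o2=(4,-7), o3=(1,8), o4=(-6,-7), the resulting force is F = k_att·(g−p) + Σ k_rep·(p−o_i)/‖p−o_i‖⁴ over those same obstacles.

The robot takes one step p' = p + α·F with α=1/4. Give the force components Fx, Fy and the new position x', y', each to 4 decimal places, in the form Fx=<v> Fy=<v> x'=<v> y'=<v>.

F_att = 3/2·(g−p) = 3/2·(3,1) = (4.5000,1.5000)
o1: d²=320 > ρ²=25 → inactive
o2: d²=205 > ρ²=25 → inactive
o3: d²=13 ≤ ρ²=25; F_rep = 17·(-3,-2)/13² = (-0.3018,-0.2012)
o4: d²=185 > ρ²=25 → inactive
F = F_att + ΣF_rep = (4.1982,1.2988)
p' = p + 1/4·F = (-0.9504,6.3247)

Fx=4.1982 Fy=1.2988 x'=-0.9504 y'=6.3247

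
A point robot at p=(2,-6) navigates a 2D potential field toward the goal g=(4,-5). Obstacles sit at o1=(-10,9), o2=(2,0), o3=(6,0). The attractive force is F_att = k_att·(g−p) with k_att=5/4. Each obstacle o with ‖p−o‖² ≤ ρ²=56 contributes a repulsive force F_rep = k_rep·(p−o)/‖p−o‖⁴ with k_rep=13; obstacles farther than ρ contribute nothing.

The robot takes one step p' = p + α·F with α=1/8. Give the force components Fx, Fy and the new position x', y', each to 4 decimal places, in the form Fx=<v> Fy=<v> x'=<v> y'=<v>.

Fx=2.4808 Fy=1.1610 x'=2.3101 y'=-5.8549

F_att = 5/4·(g−p) = 5/4·(2,1) = (2.5000,1.2500)
o1: d²=369 > ρ²=56 → inactive
o2: d²=36 ≤ ρ²=56; F_rep = 13·(0,-6)/36² = (0.0000,-0.0602)
o3: d²=52 ≤ ρ²=56; F_rep = 13·(-4,-6)/52² = (-0.0192,-0.0288)
F = F_att + ΣF_rep = (2.4808,1.1610)
p' = p + 1/8·F = (2.3101,-5.8549)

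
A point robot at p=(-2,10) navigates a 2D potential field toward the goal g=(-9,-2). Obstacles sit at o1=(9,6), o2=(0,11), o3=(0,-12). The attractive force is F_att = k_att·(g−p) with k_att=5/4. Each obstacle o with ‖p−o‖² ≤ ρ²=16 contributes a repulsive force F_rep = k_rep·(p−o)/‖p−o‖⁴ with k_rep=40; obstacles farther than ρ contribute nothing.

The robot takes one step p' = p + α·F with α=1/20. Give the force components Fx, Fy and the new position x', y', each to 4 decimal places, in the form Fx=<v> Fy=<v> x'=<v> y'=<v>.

F_att = 5/4·(g−p) = 5/4·(-7,-12) = (-8.7500,-15.0000)
o1: d²=137 > ρ²=16 → inactive
o2: d²=5 ≤ ρ²=16; F_rep = 40·(-2,-1)/5² = (-3.2000,-1.6000)
o3: d²=488 > ρ²=16 → inactive
F = F_att + ΣF_rep = (-11.9500,-16.6000)
p' = p + 1/20·F = (-2.5975,9.1700)

Fx=-11.9500 Fy=-16.6000 x'=-2.5975 y'=9.1700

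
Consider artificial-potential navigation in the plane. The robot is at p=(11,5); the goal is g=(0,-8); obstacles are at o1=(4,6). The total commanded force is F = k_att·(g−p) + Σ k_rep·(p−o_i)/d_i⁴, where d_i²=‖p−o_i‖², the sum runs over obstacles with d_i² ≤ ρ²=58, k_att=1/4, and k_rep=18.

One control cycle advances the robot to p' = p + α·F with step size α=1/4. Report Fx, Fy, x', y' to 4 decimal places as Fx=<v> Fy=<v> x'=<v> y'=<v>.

Fx=-2.6996 Fy=-3.2572 x'=10.3251 y'=4.1857

F_att = 1/4·(g−p) = 1/4·(-11,-13) = (-2.7500,-3.2500)
o1: d²=50 ≤ ρ²=58; F_rep = 18·(7,-1)/50² = (0.0504,-0.0072)
F = F_att + ΣF_rep = (-2.6996,-3.2572)
p' = p + 1/4·F = (10.3251,4.1857)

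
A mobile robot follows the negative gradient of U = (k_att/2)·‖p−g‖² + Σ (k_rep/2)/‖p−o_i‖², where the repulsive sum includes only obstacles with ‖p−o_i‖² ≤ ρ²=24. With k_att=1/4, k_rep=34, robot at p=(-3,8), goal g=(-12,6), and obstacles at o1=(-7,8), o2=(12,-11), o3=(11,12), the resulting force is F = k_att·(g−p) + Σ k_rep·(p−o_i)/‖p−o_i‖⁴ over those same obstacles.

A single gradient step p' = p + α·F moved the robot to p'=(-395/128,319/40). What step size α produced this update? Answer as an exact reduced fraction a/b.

F_att = 1/4·(g−p) = 1/4·(-9,-2) = (-2.2500,-0.5000)
o1: d²=16 ≤ ρ²=24; F_rep = 34·(4,0)/16² = (0.5312,0.0000)
o2: d²=586 > ρ²=24 → inactive
o3: d²=212 > ρ²=24 → inactive
F = F_att + ΣF_rep = (-1.7188,-0.5000)
Δp = p'−p = (-0.0859,-0.0250); α = Δx/Fx = (-11/128) / (-55/32) = 1/20
check: Δy/Fy = (-1/40) / (-1/2) = 1/20 ✓

α = 1/20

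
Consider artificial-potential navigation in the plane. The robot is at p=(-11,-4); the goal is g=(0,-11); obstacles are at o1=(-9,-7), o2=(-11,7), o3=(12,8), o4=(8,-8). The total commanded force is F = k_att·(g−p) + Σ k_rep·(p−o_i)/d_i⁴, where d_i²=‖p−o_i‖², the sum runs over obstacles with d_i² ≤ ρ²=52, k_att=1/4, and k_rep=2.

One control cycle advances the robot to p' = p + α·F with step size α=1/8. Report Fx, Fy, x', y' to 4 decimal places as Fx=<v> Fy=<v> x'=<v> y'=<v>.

Fx=2.7263 Fy=-1.7145 x'=-10.6592 y'=-4.2143

F_att = 1/4·(g−p) = 1/4·(11,-7) = (2.7500,-1.7500)
o1: d²=13 ≤ ρ²=52; F_rep = 2·(-2,3)/13² = (-0.0237,0.0355)
o2: d²=121 > ρ²=52 → inactive
o3: d²=673 > ρ²=52 → inactive
o4: d²=377 > ρ²=52 → inactive
F = F_att + ΣF_rep = (2.7263,-1.7145)
p' = p + 1/8·F = (-10.6592,-4.2143)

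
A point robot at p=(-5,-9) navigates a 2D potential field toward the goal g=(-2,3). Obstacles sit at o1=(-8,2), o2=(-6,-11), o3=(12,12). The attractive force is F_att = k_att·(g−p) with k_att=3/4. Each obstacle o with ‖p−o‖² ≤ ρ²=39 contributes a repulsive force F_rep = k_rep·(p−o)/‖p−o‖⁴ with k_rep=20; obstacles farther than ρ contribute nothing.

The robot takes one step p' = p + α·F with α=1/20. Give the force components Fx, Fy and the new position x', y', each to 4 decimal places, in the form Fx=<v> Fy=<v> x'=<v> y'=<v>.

F_att = 3/4·(g−p) = 3/4·(3,12) = (2.2500,9.0000)
o1: d²=130 > ρ²=39 → inactive
o2: d²=5 ≤ ρ²=39; F_rep = 20·(1,2)/5² = (0.8000,1.6000)
o3: d²=730 > ρ²=39 → inactive
F = F_att + ΣF_rep = (3.0500,10.6000)
p' = p + 1/20·F = (-4.8475,-8.4700)

Fx=3.0500 Fy=10.6000 x'=-4.8475 y'=-8.4700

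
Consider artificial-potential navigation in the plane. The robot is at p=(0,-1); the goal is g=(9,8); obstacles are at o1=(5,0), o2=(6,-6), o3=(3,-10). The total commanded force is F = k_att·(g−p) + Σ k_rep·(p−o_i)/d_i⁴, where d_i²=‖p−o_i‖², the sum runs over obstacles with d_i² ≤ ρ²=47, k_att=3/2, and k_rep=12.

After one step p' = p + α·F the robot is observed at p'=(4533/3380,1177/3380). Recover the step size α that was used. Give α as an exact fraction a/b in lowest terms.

F_att = 3/2·(g−p) = 3/2·(9,9) = (13.5000,13.5000)
o1: d²=26 ≤ ρ²=47; F_rep = 12·(-5,-1)/26² = (-0.0888,-0.0178)
o2: d²=61 > ρ²=47 → inactive
o3: d²=90 > ρ²=47 → inactive
F = F_att + ΣF_rep = (13.4112,13.4822)
Δp = p'−p = (1.3411,1.3482); α = Δx/Fx = (4533/3380) / (4533/338) = 1/10
check: Δy/Fy = (4557/3380) / (4557/338) = 1/10 ✓

α = 1/10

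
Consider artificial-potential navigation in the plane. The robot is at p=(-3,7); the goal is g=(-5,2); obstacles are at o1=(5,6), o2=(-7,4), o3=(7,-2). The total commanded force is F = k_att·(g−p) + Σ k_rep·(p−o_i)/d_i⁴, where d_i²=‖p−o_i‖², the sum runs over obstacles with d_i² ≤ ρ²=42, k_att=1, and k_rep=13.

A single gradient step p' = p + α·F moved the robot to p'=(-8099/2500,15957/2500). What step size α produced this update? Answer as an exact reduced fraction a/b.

α = 1/8

F_att = 1·(g−p) = 1·(-2,-5) = (-2.0000,-5.0000)
o1: d²=65 > ρ²=42 → inactive
o2: d²=25 ≤ ρ²=42; F_rep = 13·(4,3)/25² = (0.0832,0.0624)
o3: d²=181 > ρ²=42 → inactive
F = F_att + ΣF_rep = (-1.9168,-4.9376)
Δp = p'−p = (-0.2396,-0.6172); α = Δx/Fx = (-599/2500) / (-1198/625) = 1/8
check: Δy/Fy = (-1543/2500) / (-3086/625) = 1/8 ✓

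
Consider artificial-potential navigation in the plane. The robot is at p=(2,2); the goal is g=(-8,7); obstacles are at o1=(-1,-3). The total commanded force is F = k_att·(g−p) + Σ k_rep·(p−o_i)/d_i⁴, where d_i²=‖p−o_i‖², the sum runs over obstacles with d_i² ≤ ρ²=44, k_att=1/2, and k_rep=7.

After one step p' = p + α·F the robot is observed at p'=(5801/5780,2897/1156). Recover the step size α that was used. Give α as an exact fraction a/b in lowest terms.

F_att = 1/2·(g−p) = 1/2·(-10,5) = (-5.0000,2.5000)
o1: d²=34 ≤ ρ²=44; F_rep = 7·(3,5)/34² = (0.0182,0.0303)
F = F_att + ΣF_rep = (-4.9818,2.5303)
Δp = p'−p = (-0.9964,0.5061); α = Δx/Fx = (-5759/5780) / (-5759/1156) = 1/5
check: Δy/Fy = (585/1156) / (2925/1156) = 1/5 ✓

α = 1/5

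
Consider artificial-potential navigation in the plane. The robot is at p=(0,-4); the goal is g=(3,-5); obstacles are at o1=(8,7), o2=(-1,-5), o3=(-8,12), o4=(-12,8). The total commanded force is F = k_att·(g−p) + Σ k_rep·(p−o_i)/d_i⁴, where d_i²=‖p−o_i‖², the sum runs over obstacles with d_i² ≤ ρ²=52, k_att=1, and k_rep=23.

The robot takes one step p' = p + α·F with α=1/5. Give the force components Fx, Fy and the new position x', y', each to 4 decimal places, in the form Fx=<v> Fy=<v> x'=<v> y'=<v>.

Fx=8.7500 Fy=4.7500 x'=1.7500 y'=-3.0500

F_att = 1·(g−p) = 1·(3,-1) = (3.0000,-1.0000)
o1: d²=185 > ρ²=52 → inactive
o2: d²=2 ≤ ρ²=52; F_rep = 23·(1,1)/2² = (5.7500,5.7500)
o3: d²=320 > ρ²=52 → inactive
o4: d²=288 > ρ²=52 → inactive
F = F_att + ΣF_rep = (8.7500,4.7500)
p' = p + 1/5·F = (1.7500,-3.0500)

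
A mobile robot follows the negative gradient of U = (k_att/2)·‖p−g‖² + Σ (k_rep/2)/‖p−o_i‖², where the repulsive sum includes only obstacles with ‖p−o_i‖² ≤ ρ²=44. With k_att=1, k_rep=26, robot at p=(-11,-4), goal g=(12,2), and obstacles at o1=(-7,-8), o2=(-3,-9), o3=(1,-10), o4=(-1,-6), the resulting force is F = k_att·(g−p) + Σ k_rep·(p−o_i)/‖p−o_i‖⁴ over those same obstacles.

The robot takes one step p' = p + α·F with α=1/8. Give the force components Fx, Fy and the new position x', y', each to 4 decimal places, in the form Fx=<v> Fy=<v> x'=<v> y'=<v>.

F_att = 1·(g−p) = 1·(23,6) = (23.0000,6.0000)
o1: d²=32 ≤ ρ²=44; F_rep = 26·(-4,4)/32² = (-0.1016,0.1016)
o2: d²=89 > ρ²=44 → inactive
o3: d²=180 > ρ²=44 → inactive
o4: d²=104 > ρ²=44 → inactive
F = F_att + ΣF_rep = (22.8984,6.1016)
p' = p + 1/8·F = (-8.1377,-3.2373)

Fx=22.8984 Fy=6.1016 x'=-8.1377 y'=-3.2373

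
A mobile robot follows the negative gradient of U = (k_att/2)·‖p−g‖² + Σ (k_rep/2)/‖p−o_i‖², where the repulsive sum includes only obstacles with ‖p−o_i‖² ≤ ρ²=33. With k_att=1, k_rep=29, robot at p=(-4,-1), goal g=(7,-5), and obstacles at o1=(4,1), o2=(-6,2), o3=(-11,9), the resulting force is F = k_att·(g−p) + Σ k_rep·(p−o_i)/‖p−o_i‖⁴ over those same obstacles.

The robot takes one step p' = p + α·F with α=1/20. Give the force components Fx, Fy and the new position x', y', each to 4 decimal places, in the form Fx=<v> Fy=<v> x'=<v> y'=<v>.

Fx=11.3432 Fy=-4.5148 x'=-3.4328 y'=-1.2257

F_att = 1·(g−p) = 1·(11,-4) = (11.0000,-4.0000)
o1: d²=68 > ρ²=33 → inactive
o2: d²=13 ≤ ρ²=33; F_rep = 29·(2,-3)/13² = (0.3432,-0.5148)
o3: d²=149 > ρ²=33 → inactive
F = F_att + ΣF_rep = (11.3432,-4.5148)
p' = p + 1/20·F = (-3.4328,-1.2257)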